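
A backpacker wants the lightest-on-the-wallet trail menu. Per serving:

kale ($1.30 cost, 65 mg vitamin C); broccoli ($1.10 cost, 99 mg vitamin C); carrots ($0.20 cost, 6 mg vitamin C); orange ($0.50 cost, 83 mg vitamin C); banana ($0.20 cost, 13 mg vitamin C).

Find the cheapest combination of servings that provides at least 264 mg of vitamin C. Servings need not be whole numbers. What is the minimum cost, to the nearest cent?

$1.59

Cost per mg of vitamin C: orange $0.0060, broccoli $0.0111, banana $0.0154, kale $0.0200, carrots $0.0333.
With no serving limits, use only orange: 264 mg / 83 mg = 3.181 servings × $0.50 = $1.59.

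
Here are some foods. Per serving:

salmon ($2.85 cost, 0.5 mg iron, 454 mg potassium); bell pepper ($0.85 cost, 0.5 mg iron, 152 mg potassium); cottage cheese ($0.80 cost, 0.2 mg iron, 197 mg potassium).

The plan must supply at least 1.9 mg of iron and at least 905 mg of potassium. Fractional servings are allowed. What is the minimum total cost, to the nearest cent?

$4.34

salmon only: max(1.9/0.5, 905/454) = 3.8 servings → $10.83.
bell pepper only: max(1.9/0.5, 905/152) = 5.954 servings → $5.06.
cottage cheese only: max(1.9/0.2, 905/197) = 9.5 servings → $7.60.
salmon + bell pepper with both tight: 1.084 servings and 2.716 servings → $5.40.
salmon + cottage cheese with both targets exact would need a negative amount; discard.
bell pepper + cottage cheese with both tight: 2.838 servings and 2.404 servings → $4.34.
Cheapest feasible corner: $4.34.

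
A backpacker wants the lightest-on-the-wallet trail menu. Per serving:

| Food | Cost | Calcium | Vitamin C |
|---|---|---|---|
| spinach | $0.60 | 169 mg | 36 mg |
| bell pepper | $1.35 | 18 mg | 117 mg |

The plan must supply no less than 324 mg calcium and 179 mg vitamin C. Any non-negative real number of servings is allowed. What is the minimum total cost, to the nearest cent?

$2.40

Two binding constraints pin down two serving amounts, so the optimal mix uses at most two foods. The candidates are each food alone (scaled to the tighter of calcium/vitamin C) and each pair with both constraints tight.
spinach only: max(324/169, 179/36) = 4.972 servings → $2.98.
bell pepper only: max(324/18, 179/117) = 18 servings → $24.30.
spinach + bell pepper with both tight: 1.814 servings and 0.9719 servings → $2.40.
Cheapest feasible corner: $2.40.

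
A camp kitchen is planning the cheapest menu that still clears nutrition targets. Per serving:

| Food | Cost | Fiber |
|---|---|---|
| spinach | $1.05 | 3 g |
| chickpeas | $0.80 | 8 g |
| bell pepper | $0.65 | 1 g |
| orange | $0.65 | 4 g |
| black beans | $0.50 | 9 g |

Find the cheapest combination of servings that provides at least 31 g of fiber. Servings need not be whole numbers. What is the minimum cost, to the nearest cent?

Cost per g of fiber: black beans $0.0556, chickpeas $0.1000, orange $0.1625, spinach $0.3500, bell pepper $0.6500.
With no serving limits, use only black beans: 31 g / 9 g = 3.444 servings × $0.50 = $1.72.

$1.72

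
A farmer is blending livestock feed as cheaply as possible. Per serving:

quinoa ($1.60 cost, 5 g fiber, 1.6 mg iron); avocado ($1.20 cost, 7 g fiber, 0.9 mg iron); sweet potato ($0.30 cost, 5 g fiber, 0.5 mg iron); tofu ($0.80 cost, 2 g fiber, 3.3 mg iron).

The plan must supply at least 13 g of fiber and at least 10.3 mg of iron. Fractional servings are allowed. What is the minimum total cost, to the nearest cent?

Check every corner: each single food scaled to meet both minima, and each pair solved so both constraints bind.
quinoa only: max(13/5, 10.3/1.6) = 6.438 servings → $10.30.
avocado only: max(13/7, 10.3/0.9) = 11.44 servings → $13.73.
sweet potato only: max(13/5, 10.3/0.5) = 20.6 servings → $6.18.
tofu only: max(13/2, 10.3/3.3) = 6.5 servings → $5.20.
quinoa + avocado with both targets exact would need a negative amount; discard.
quinoa + sweet potato: intersection lies outside the first quadrant.
quinoa + tofu with both tight: 1.677 servings and 2.308 servings → $4.53.
avocado + sweet potato with both targets exact would need a negative amount; discard.
avocado + tofu with both tight: 1.047 servings and 2.836 servings → $3.52.
sweet potato + tofu with both tight: 1.439 servings and 2.903 servings → $2.75.
So the least-cost plan costs $2.75.

$2.75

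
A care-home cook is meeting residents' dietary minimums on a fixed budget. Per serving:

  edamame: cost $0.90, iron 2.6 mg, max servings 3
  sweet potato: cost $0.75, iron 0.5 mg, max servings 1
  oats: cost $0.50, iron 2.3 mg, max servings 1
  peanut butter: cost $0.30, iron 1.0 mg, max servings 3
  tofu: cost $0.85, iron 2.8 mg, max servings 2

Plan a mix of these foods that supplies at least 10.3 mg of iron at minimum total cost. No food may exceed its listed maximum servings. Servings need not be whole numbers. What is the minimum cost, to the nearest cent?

$2.92

Cost per mg of iron: oats $0.2174, peanut butter $0.3000, tofu $0.3036, edamame $0.3462, sweet potato $1.5000.
Take 1 serving of oats: +2.3 mg iron for $0.50 (total $0.50, still need 8.0 mg).
Take 3 servings of peanut butter: +3.0 mg iron for $0.90 (total $1.40, still need 5.0 mg).
Take 1.786 servings of tofu: +5.0 mg iron for $1.52 (total $2.92, still need 0.0 mg).
Greedy by cheapest-per-mg is optimal for a single linear constraint, so the minimum cost is $2.92.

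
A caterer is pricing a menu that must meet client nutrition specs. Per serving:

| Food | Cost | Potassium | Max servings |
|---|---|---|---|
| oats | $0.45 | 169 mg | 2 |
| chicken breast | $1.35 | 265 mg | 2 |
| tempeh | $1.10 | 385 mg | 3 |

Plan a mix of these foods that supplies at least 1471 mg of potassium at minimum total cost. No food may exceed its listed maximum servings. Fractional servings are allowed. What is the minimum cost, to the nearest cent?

$4.14

Cost per mg of potassium: oats $0.0027, tempeh $0.0029, chicken breast $0.0051.
Take 2 servings of oats: +338.0 mg potassium for $0.90 (total $0.90, still need 1133.0 mg).
Take 2.943 servings of tempeh: +1133.0 mg potassium for $3.24 (total $4.14, still need 0.0 mg).
Greedy by cheapest-per-mg is optimal for a single linear constraint, so the minimum cost is $4.14.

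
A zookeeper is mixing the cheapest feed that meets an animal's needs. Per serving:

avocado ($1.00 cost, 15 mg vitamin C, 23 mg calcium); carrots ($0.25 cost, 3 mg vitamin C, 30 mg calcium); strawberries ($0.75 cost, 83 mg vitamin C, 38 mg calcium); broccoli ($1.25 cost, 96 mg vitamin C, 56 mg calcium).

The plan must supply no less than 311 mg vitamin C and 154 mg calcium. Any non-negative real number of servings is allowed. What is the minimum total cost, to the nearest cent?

$2.90

Check every corner: each single food scaled to meet both minima, and each pair solved so both constraints bind.
avocado only: max(311/15, 154/23) = 20.73 servings → $20.73.
carrots only: max(311/3, 154/30) = 103.7 servings → $25.92.
strawberries only: max(311/83, 154/38) = 4.053 servings → $3.04.
broccoli only: max(311/96, 154/56) = 3.24 servings → $4.05.
avocado + carrots: the both-tight solution has a negative serving — not a feasible corner.
avocado + strawberries with both tight: 0.7199 servings and 3.617 servings → $3.43.
avocado + broccoli: intersection lies outside the first quadrant.
carrots + strawberries with both tight: 0.4057 servings and 3.732 servings → $2.90.
carrots + broccoli with both targets exact would need a negative amount; discard.
strawberries + broccoli with both tight: 2.632 servings and 0.964 servings → $3.18.
So the least-cost plan costs $2.90.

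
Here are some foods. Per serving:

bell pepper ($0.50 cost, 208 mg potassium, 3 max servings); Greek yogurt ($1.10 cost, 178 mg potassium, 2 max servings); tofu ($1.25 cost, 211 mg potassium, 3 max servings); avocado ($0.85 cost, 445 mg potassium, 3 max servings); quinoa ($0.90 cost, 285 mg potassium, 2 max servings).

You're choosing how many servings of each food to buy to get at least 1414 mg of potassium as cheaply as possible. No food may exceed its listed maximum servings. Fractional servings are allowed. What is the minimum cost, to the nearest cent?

Cost per mg of potassium: avocado $0.0019, bell pepper $0.0024, quinoa $0.0032, tofu $0.0059, Greek yogurt $0.0062.
Take 3 servings of avocado: +1335.0 mg potassium for $2.55 (total $2.55, still need 79.0 mg).
Take 0.3798 servings of bell pepper: +79.0 mg potassium for $0.19 (total $2.74, still need 0.0 mg).
Filling from the cheapest source first is optimal under one linear minimum: $2.74.

$2.74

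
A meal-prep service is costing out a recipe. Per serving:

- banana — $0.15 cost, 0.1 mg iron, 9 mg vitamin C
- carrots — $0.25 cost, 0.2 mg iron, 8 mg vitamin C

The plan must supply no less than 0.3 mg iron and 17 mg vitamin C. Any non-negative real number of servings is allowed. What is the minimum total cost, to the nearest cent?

$0.40

A basic optimal solution has at most two foods positive. Try each food alone and each pair with both targets met exactly.
banana only: max(0.3/0.1, 17/9) = 3 servings → $0.45.
carrots only: max(0.3/0.2, 17/8) = 2.125 servings → $0.53.
banana + carrots with both tight: 1 serving and 1 serving → $0.40.
Cheapest feasible corner: $0.40.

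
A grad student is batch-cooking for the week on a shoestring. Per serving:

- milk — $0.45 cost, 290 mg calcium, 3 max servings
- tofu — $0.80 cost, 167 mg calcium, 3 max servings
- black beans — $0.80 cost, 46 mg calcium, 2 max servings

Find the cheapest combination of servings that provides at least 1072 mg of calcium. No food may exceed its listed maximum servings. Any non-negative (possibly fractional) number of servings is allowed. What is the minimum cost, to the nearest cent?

$2.32

Cost per mg of calcium: milk $0.0016, tofu $0.0048, black beans $0.0174.
Take 3 servings of milk: +870.0 mg calcium for $1.35 (total $1.35, still need 202.0 mg).
Take 1.21 servings of tofu: +202.0 mg calcium for $0.97 (total $2.32, still need 0.0 mg).
Greedy by cheapest-per-mg is optimal for a single linear constraint, so the minimum cost is $2.32.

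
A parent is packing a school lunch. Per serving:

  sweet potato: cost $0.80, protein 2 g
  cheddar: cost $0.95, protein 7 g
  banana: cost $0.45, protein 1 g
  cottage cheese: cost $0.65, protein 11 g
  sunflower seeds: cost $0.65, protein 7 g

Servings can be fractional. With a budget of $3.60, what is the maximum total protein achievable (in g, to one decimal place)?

60.9 g

Protein per dollar: cottage cheese 16.92, sunflower seeds 10.77, cheddar 7.368, sweet potato 2.5, banana 2.222.
With no serving limits, spend the whole cost allowance on cottage cheese: $3.60 / $0.65 × 11 g = 60.9 g.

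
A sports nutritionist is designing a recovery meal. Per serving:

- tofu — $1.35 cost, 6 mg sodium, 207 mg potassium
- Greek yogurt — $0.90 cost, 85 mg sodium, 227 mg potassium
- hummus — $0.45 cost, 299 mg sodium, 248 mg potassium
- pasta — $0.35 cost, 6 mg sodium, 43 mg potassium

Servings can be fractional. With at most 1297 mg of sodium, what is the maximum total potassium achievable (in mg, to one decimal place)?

44746.5 mg

Potassium per mg sodium: tofu 34.5, pasta 7.167, Greek yogurt 2.671, hummus 0.8294.
With no serving limits, spend the whole sodium allowance on tofu: 1297 mg / 6 mg × 207 mg = 44746.5 mg.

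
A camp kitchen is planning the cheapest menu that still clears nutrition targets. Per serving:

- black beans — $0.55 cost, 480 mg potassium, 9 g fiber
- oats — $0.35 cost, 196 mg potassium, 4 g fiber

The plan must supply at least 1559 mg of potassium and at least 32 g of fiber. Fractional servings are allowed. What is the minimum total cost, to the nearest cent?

$1.96

Minimising a linear cost over {potassium ≥ 1559, fiber ≥ 32, servings ≥ 0} — the optimum is at a vertex, using one or two foods.
black beans only: max(1559/480, 32/9) = 3.556 servings → $1.96.
oats only: max(1559/196, 32/4) = 8 servings → $2.80.
black beans + oats with both targets exact would need a negative amount; discard.
Cheapest feasible corner: $1.96.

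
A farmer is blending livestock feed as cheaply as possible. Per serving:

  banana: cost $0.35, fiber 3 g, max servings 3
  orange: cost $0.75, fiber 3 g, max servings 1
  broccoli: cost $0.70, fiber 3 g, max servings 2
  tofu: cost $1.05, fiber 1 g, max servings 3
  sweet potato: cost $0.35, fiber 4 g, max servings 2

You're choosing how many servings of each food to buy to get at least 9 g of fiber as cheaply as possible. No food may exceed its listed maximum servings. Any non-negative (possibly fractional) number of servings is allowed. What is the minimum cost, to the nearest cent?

Cost per g of fiber: sweet potato $0.0875, banana $0.1167, broccoli $0.2333, orange $0.2500, tofu $1.0500.
Take 2 servings of sweet potato: +8.0 g fiber for $0.70 (total $0.70, still need 1.0 g).
Take 0.3333 servings of banana: +1.0 g fiber for $0.12 (total $0.82, still need 0.0 g).
Filling from the cheapest source first is optimal under one linear minimum: $0.82.

$0.82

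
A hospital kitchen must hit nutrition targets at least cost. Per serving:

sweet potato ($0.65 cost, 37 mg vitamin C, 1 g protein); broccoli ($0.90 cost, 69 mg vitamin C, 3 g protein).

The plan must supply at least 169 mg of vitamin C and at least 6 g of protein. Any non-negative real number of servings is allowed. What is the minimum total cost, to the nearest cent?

$2.20

A basic optimal solution has at most two foods positive. Try each food alone and each pair with both targets met exactly.
sweet potato only: max(169/37, 6/1) = 6 servings → $3.90.
broccoli only: max(169/69, 6/3) = 2.449 servings → $2.20.
sweet potato + broccoli with both tight: 2.214 servings and 1.262 servings → $2.58.
Cheapest feasible corner: $2.20.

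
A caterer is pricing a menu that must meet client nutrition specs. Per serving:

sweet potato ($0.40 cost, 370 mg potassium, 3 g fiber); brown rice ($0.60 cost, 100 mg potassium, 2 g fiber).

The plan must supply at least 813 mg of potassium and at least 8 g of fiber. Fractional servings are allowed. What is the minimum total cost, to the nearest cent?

Two binding constraints pin down two serving amounts, so the optimal mix uses at most two foods. The candidates are each food alone (scaled to the tighter of potassium/fiber) and each pair with both constraints tight.
sweet potato only: max(813/370, 8/3) = 2.667 servings → $1.07.
brown rice only: max(813/100, 8/2) = 8.13 servings → $4.88.
sweet potato + brown rice with both tight: 1.877 servings and 1.184 servings → $1.46.
The minimum over all feasible corners is $1.07.

$1.07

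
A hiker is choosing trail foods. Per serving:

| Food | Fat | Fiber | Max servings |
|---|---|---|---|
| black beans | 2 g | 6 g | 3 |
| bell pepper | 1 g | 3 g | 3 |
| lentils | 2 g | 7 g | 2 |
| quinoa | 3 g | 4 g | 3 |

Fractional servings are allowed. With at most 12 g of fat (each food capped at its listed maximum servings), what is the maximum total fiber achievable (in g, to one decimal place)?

38.0 g

Fiber per g fat: lentils 3.5, black beans 3, bell pepper 3, quinoa 1.333.
Take 2 servings of lentils: uses 4 g fat, +14.0 g fiber (running total 14.0 g).
Take 3 servings of black beans: uses 6 g fat, +18.0 g fiber (running total 32.0 g).
Take 2 servings of bell pepper: uses 2 g fat, +6.0 g fiber (running total 38.0 g).
Filling greedily by fiber-per-g fat is optimal for one linear limit, giving 38.0 g.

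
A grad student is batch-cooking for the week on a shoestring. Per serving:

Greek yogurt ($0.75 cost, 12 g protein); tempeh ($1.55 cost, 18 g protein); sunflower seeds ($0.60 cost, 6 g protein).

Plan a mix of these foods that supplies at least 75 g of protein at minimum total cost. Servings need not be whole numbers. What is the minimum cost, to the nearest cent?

$4.69

Cost per g of protein: Greek yogurt $0.0625, tempeh $0.0861, sunflower seeds $0.1000.
With no serving limits, use only Greek yogurt: 75 g / 12 g = 6.25 servings × $0.75 = $4.69.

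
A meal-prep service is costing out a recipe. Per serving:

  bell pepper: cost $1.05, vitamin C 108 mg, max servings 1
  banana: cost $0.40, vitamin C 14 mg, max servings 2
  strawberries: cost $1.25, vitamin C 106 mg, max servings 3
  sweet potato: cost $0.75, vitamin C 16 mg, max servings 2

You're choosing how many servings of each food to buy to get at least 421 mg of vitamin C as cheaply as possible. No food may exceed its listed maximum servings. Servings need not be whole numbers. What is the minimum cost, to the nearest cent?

Cost per mg of vitamin C: bell pepper $0.0097, strawberries $0.0118, banana $0.0286, sweet potato $0.0469.
Take 1 serving of bell pepper: +108.0 mg vitamin C for $1.05 (total $1.05, still need 313.0 mg).
Take 2.953 servings of strawberries: +313.0 mg vitamin C for $3.69 (total $4.74, still need 0.0 mg).
Greedy by cheapest-per-mg is optimal for a single linear constraint, so the minimum cost is $4.74.

$4.74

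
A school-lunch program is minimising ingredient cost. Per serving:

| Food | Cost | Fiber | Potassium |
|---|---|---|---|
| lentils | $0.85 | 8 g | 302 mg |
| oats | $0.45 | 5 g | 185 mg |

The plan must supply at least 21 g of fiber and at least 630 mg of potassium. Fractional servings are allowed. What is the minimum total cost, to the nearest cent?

Compare the cost at each extreme point of the feasible region.
lentils only: max(21/8, 630/302) = 2.625 servings → $2.23.
oats only: max(21/5, 630/185) = 4.2 servings → $1.89.
lentils + oats: the both-tight solution has a negative serving — not a feasible corner.
Cheapest feasible corner: $1.89.

$1.89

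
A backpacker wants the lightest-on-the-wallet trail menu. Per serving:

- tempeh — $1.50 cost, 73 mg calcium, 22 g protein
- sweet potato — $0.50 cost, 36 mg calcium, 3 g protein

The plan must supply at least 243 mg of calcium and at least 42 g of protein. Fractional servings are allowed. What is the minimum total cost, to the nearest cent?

$4.04

At the optimum either one food covers both requirements or two foods hit both targets exactly; no other combination can be cheaper.
tempeh only: max(243/73, 42/22) = 3.329 servings → $4.99.
sweet potato only: max(243/36, 42/3) = 14 servings → $7.00.
tempeh + sweet potato with both tight: 1.366 servings and 3.979 servings → $4.04.
So the least-cost plan costs $4.04.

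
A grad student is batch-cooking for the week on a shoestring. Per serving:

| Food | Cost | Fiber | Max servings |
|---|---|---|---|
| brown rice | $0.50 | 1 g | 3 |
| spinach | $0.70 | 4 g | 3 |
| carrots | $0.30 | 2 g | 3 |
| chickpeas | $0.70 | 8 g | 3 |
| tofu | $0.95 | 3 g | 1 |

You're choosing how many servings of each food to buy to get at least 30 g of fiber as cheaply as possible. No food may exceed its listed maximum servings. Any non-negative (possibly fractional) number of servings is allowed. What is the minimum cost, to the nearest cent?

$3.00

Cost per g of fiber: chickpeas $0.0875, carrots $0.1500, spinach $0.1750, tofu $0.3167, brown rice $0.5000.
Take 3 servings of chickpeas: +24.0 g fiber for $2.10 (total $2.10, still need 6.0 g).
Take 3 servings of carrots: +6.0 g fiber for $0.90 (total $3.00, still need 0.0 g).
Greedy by cheapest-per-g is optimal for a single linear constraint, so the minimum cost is $3.00.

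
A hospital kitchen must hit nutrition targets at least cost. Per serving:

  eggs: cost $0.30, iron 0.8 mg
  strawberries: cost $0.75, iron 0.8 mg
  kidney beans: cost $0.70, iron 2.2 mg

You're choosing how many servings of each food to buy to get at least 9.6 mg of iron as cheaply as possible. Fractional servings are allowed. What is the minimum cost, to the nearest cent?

Cost per mg of iron: kidney beans $0.3182, eggs $0.3750, strawberries $0.9375.
With no serving limits, use only kidney beans: 9.6 mg / 2.2 mg = 4.364 servings × $0.70 = $3.05.

$3.05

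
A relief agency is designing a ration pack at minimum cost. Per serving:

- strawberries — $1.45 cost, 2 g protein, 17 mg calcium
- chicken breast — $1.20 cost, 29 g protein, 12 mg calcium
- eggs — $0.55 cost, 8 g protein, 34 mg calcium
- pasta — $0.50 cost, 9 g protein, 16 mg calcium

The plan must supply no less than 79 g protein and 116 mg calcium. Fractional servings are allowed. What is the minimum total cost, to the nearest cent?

$3.86

Check every corner: each single food scaled to meet both minima, and each pair solved so both constraints bind.
strawberries only: max(79/2, 116/17) = 39.5 servings → $57.27.
chicken breast only: max(79/29, 116/12) = 9.667 servings → $11.60.
eggs only: max(79/8, 116/34) = 9.875 servings → $5.43.
pasta only: max(79/9, 116/16) = 8.778 servings → $4.39.
strawberries + chicken breast with both tight: 5.151 servings and 2.369 servings → $10.31.
strawberries + eggs: the both-tight solution has a negative serving — not a feasible corner.
strawberries + pasta: intersection lies outside the first quadrant.
chicken breast + eggs with both tight: 1.975 servings and 2.715 servings → $3.86.
chicken breast + pasta with both tight: 0.618 servings and 6.787 servings → $4.13.
eggs + pasta: intersection lies outside the first quadrant.
So the least-cost plan costs $3.86.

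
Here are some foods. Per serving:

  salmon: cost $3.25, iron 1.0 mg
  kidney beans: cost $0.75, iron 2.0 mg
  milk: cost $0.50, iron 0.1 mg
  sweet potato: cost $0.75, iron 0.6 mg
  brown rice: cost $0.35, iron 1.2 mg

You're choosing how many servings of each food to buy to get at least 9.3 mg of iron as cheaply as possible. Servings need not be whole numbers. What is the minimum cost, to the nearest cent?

$2.71

Cost per mg of iron: brown rice $0.2917, kidney beans $0.3750, sweet potato $1.2500, salmon $3.2500, milk $5.0000.
With no serving limits, use only brown rice: 9.3 mg / 1.2 mg = 7.75 servings × $0.35 = $2.71.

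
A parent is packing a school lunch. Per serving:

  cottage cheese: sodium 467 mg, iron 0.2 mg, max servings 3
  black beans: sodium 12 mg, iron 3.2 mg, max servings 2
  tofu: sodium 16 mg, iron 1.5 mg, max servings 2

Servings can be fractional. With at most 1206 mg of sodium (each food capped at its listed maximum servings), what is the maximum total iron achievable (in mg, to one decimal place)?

Iron per mg sodium: black beans 0.2667, tofu 0.09375, cottage cheese 0.0004283.
Take 2 servings of black beans: uses 24 mg sodium, +6.4 mg iron (running total 6.4 mg).
Take 2 servings of tofu: uses 32 mg sodium, +3.0 mg iron (running total 9.4 mg).
Take 2.463 servings of cottage cheese: uses 1150 mg sodium, +0.5 mg iron (running total 9.9 mg).
Filling greedily by iron-per-mg sodium is optimal for one linear limit, giving 9.9 mg.

9.9 mg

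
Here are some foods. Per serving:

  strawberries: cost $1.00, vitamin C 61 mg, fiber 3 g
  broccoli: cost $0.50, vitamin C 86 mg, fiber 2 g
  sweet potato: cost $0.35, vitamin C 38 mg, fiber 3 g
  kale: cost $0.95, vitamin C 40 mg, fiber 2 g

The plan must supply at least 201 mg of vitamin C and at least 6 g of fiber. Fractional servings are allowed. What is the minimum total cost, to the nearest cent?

For a min-cost LP with two ≥-constraints, a basic feasible solution has at most two positive variables.
strawberries only: max(201/61, 6/3) = 3.295 servings → $3.30.
broccoli only: max(201/86, 6/2) = 3 servings → $1.50.
sweet potato only: max(201/38, 6/3) = 5.289 servings → $1.85.
kale only: max(201/40, 6/2) = 5.025 servings → $4.77.
strawberries + broccoli with both tight: 0.8382 servings and 1.743 servings → $1.71.
strawberries + sweet potato: intersection lies outside the first quadrant.
strawberries + kale: the both-tight solution has a negative serving — not a feasible corner.
broccoli + sweet potato with both tight: 2.06 servings and 0.6264 servings → $1.25.
broccoli + kale with both tight: 1.761 servings and 1.239 servings → $2.06.
sweet potato + kale with both targets exact would need a negative amount; discard.
Cheapest feasible corner: $1.25.

$1.25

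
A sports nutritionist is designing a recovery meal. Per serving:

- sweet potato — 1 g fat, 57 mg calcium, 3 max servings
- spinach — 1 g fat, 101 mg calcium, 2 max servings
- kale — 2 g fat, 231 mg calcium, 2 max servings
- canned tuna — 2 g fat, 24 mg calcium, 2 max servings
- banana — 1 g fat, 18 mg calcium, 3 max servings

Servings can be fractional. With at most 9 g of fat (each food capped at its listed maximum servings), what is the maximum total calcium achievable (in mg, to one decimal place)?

835.0 mg

Calcium per g fat: kale 115.5, spinach 101, sweet potato 57, banana 18, canned tuna 12.
Take 2 servings of kale: uses 4 g fat, +462.0 mg calcium (running total 462.0 mg).
Take 2 servings of spinach: uses 2 g fat, +202.0 mg calcium (running total 664.0 mg).
Take 3 servings of sweet potato: uses 3 g fat, +171.0 mg calcium (running total 835.0 mg).
Filling greedily by calcium-per-g fat is optimal for one linear limit, giving 835.0 mg.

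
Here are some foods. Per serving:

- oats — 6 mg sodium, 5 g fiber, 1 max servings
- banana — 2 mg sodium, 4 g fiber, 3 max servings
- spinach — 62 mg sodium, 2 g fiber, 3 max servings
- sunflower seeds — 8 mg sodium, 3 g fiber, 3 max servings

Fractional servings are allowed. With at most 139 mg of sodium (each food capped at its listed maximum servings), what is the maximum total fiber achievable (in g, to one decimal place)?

29.3 g

Fiber per mg sodium: banana 2, oats 0.8333, sunflower seeds 0.375, spinach 0.03226.
Take 3 servings of banana: uses 6 mg sodium, +12.0 g fiber (running total 12.0 g).
Take 1 serving of oats: uses 6 mg sodium, +5.0 g fiber (running total 17.0 g).
Take 3 servings of sunflower seeds: uses 24 mg sodium, +9.0 g fiber (running total 26.0 g).
Take 1.661 servings of spinach: uses 103 mg sodium, +3.3 g fiber (running total 29.3 g).
Filling greedily by fiber-per-mg sodium is optimal for one linear limit, giving 29.3 g.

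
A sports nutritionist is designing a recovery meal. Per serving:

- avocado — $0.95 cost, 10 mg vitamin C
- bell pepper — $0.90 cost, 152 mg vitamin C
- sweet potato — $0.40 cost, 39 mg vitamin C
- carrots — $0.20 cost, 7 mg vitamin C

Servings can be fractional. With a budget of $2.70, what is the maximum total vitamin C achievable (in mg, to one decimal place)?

456.0 mg

Vitamin C per dollar: bell pepper 168.9, sweet potato 97.5, carrots 35, avocado 10.53.
With no serving limits, spend the whole cost allowance on bell pepper: $2.70 / $0.90 × 152 mg = 456.0 mg.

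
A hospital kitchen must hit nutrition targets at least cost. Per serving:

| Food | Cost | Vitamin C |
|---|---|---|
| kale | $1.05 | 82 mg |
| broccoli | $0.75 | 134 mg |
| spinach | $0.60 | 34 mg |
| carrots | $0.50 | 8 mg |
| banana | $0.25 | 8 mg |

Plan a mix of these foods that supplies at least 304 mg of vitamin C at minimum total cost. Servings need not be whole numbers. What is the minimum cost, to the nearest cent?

Cost per mg of vitamin C: broccoli $0.0056, kale $0.0128, spinach $0.0176, banana $0.0312, carrots $0.0625.
With no serving limits, use only broccoli: 304 mg / 134 mg = 2.269 servings × $0.75 = $1.70.

$1.70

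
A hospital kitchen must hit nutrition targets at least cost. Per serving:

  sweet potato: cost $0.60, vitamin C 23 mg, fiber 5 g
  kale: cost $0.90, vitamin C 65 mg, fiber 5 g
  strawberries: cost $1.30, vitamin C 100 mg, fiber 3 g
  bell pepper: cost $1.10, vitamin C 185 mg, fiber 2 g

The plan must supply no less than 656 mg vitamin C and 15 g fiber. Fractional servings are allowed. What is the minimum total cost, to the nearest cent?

$4.67

A basic optimal solution has at most two foods positive. Try each food alone and each pair with both targets met exactly.
sweet potato only: max(656/23, 15/5) = 28.52 servings → $17.11.
kale only: max(656/65, 15/5) = 10.09 servings → $9.08.
strawberries only: max(656/100, 15/3) = 6.56 servings → $8.53.
bell pepper only: max(656/185, 15/2) = 7.5 servings → $8.25.
sweet potato + kale: intersection lies outside the first quadrant.
sweet potato + strawberries: the both-tight solution has a negative serving — not a feasible corner.
sweet potato + bell pepper with both tight: 1.664 servings and 3.339 servings → $4.67.
kale + strawberries with both targets exact would need a negative amount; discard.
kale + bell pepper with both tight: 1.84 servings and 2.899 servings → $4.85.
strawberries + bell pepper with both tight: 4.121 servings and 1.318 servings → $6.81.
So the least-cost plan costs $4.67.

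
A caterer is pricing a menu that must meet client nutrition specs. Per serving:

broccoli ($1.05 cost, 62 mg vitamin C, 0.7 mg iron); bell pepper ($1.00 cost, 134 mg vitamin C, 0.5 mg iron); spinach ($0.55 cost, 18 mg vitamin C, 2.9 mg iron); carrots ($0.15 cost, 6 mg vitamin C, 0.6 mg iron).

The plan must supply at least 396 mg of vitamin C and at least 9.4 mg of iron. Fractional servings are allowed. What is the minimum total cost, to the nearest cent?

$4.12

Minimising a linear cost over {vitamin C ≥ 396, iron ≥ 9.4, servings ≥ 0} — the optimum is at a vertex, using one or two foods.
broccoli only: max(396/62, 9.4/0.7) = 13.43 servings → $14.10.
bell pepper only: max(396/134, 9.4/0.5) = 18.8 servings → $18.80.
spinach only: max(396/18, 9.4/2.9) = 22 servings → $12.10.
carrots only: max(396/6, 9.4/0.6) = 66 servings → $9.90.
broccoli + bell pepper with both targets exact would need a negative amount; discard.
broccoli + spinach with both tight: 5.856 servings and 1.828 servings → $7.15.
broccoli + carrots with both tight: 5.491 servings and 9.261 servings → $7.15.
bell pepper + spinach with both tight: 2.58 servings and 2.797 servings → $4.12.
bell pepper + carrots with both tight: 2.341 servings and 13.72 servings → $4.40.
spinach + carrots: intersection lies outside the first quadrant.
Cheapest feasible corner: $4.12.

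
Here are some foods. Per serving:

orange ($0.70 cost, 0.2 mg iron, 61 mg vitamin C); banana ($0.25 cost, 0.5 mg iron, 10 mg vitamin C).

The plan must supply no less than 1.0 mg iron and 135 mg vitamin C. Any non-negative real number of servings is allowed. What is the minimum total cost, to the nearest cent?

At the optimum either one food covers both requirements or two foods hit both targets exactly; no other combination can be cheaper.
orange only: max(1.0/0.2, 135/61) = 5 servings → $3.50.
banana only: max(1.0/0.5, 135/10) = 13.5 servings → $3.38.
orange + banana with both tight: 2.018 servings and 1.193 servings → $1.71.
The minimum over all feasible corners is $1.71.

$1.71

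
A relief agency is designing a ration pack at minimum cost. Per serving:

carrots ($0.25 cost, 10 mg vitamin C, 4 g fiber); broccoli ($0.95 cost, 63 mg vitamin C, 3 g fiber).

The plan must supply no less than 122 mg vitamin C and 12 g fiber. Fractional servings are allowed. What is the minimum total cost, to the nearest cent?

$2.01

Minimising a linear cost over {vitamin C ≥ 122, fiber ≥ 12, servings ≥ 0} — the optimum is at a vertex, using one or two foods.
carrots only: max(122/10, 12/4) = 12.2 servings → $3.05.
broccoli only: max(122/63, 12/3) = 4 servings → $3.80.
carrots + broccoli with both tight: 1.757 servings and 1.658 servings → $2.01.
So the least-cost plan costs $2.01.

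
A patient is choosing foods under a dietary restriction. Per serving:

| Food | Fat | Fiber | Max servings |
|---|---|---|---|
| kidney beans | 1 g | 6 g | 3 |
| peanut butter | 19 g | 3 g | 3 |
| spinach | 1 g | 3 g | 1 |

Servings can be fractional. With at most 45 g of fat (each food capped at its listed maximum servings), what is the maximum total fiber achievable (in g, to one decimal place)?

27.5 g

Fiber per g fat: kidney beans 6, spinach 3, peanut butter 0.1579.
Take 3 servings of kidney beans: uses 3 g fat, +18.0 g fiber (running total 18.0 g).
Take 1 serving of spinach: uses 1 g fat, +3.0 g fiber (running total 21.0 g).
Take 2.158 servings of peanut butter: uses 41 g fat, +6.5 g fiber (running total 27.5 g).
Greedy by best ratio exhausts the fat allowance optimally: 27.5 g.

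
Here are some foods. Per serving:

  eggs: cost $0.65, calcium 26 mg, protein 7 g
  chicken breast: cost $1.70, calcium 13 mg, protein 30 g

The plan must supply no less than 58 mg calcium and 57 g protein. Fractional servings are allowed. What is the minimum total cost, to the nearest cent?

$3.60

This is a tiny linear program; its minimum lies at a vertex of the feasible set. List the vertices and price them.
eggs only: max(58/26, 57/7) = 8.143 servings → $5.29.
chicken breast only: max(58/13, 57/30) = 4.462 servings → $7.58.
eggs + chicken breast with both tight: 1.45 servings and 1.562 servings → $3.60.
So the least-cost plan costs $3.60.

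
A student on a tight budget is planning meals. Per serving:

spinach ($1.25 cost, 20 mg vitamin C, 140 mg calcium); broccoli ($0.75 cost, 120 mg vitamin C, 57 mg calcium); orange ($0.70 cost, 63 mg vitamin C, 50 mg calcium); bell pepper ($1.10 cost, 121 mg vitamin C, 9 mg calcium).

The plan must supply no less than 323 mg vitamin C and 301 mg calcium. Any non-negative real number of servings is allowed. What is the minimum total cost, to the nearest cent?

The cheapest plan sits at a corner of the feasible region — with two constraints it uses at most two foods.
spinach only: max(323/20, 301/140) = 16.15 servings → $20.19.
broccoli only: max(323/120, 301/57) = 5.281 servings → $3.96.
orange only: max(323/63, 301/50) = 6.02 servings → $4.21.
bell pepper only: max(323/121, 301/9) = 33.44 servings → $36.79.
spinach + broccoli with both tight: 1.131 servings and 2.503 servings → $3.29.
spinach + orange with both tight: 0.3597 servings and 5.013 servings → $3.96.
spinach + bell pepper with both tight: 2 servings and 2.339 servings → $5.07.
broccoli + orange: intersection lies outside the first quadrant.
broccoli + bell pepper: intersection lies outside the first quadrant.
orange + bell pepper: the both-tight solution has a negative serving — not a feasible corner.
The minimum over all feasible corners is $3.29.

$3.29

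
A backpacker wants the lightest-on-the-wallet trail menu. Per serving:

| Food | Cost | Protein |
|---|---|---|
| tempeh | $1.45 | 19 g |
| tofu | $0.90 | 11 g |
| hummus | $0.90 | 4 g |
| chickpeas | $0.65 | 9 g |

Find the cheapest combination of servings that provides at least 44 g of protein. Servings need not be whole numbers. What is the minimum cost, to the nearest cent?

Cost per g of protein: chickpeas $0.0722, tempeh $0.0763, tofu $0.0818, hummus $0.2250.
With no serving limits, use only chickpeas: 44 g / 9 g = 4.889 servings × $0.65 = $3.18.

$3.18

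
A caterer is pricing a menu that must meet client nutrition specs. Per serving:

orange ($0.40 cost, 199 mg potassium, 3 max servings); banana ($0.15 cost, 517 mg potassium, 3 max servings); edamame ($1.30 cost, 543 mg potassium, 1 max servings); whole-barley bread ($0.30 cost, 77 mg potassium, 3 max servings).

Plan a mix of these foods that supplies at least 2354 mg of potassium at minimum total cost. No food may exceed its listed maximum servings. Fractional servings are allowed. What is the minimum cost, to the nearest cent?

$2.14

Cost per mg of potassium: banana $0.0003, orange $0.0020, edamame $0.0024, whole-barley bread $0.0039.
Take 3 servings of banana: +1551.0 mg potassium for $0.45 (total $0.45, still need 803.0 mg).
Take 3 servings of orange: +597.0 mg potassium for $1.20 (total $1.65, still need 206.0 mg).
Take 0.3794 servings of edamame: +206.0 mg potassium for $0.49 (total $2.14, still need 0.0 mg).
Filling from the cheapest source first is optimal under one linear minimum: $2.14.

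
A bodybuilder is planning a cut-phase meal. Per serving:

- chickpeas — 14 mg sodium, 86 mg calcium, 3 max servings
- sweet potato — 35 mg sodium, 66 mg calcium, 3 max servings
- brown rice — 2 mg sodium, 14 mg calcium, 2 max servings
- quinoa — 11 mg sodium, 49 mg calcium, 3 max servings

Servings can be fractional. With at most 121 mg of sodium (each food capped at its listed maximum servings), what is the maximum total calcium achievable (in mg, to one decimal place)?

Calcium per mg sodium: brown rice 7, chickpeas 6.143, quinoa 4.455, sweet potato 1.886.
Take 2 servings of brown rice: uses 4 mg sodium, +28.0 mg calcium (running total 28.0 mg).
Take 3 servings of chickpeas: uses 42 mg sodium, +258.0 mg calcium (running total 286.0 mg).
Take 3 servings of quinoa: uses 33 mg sodium, +147.0 mg calcium (running total 433.0 mg).
Take 1.2 servings of sweet potato: uses 42 mg sodium, +79.2 mg calcium (running total 512.2 mg).
Filling greedily by calcium-per-mg sodium is optimal for one linear limit, giving 512.2 mg.

512.2 mg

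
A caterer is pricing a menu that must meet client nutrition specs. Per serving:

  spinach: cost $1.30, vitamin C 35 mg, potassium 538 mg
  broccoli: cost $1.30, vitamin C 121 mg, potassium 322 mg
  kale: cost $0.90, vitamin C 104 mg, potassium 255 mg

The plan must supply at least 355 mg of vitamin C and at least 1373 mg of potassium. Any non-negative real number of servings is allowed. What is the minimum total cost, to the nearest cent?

An LP optimum is at a vertex; with two nutrient constraints at most two foods are used. Check each candidate.
spinach only: max(355/35, 1373/538) = 10.14 servings → $13.19.
broccoli only: max(355/121, 1373/322) = 4.264 servings → $5.54.
kale only: max(355/104, 1373/255) = 5.384 servings → $4.85.
spinach + broccoli with both tight: 0.9628 servings and 2.655 servings → $4.70.
spinach + kale with both tight: 1.111 servings and 3.039 servings → $4.18.
broccoli + kale with both targets exact would need a negative amount; discard.
The minimum over all feasible corners is $4.18.

$4.18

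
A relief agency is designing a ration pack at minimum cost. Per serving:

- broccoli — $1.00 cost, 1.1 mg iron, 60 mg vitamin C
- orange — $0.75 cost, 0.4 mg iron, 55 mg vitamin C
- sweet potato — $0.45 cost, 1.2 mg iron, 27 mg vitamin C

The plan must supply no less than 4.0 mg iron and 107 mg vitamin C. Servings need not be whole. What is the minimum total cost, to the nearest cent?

$1.72

A basic optimal solution has at most two foods positive. Try each food alone and each pair with both targets met exactly.
broccoli only: max(4.0/1.1, 107/60) = 3.636 servings → $3.64.
orange only: max(4.0/0.4, 107/55) = 10 servings → $7.50.
sweet potato only: max(4.0/1.2, 107/27) = 3.963 servings → $1.78.
broccoli + orange with both targets exact would need a negative amount; discard.
broccoli + sweet potato with both tight: 0.4823 servings and 2.891 servings → $1.78.
orange + sweet potato with both tight: 0.3696 servings and 3.21 servings → $1.72.
The minimum over all feasible corners is $1.72.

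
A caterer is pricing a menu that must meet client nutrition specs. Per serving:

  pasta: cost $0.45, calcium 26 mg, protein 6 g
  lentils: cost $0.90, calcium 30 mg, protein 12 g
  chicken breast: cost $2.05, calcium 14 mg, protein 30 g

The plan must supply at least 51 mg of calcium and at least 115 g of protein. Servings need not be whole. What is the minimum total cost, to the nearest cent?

$7.86

pasta only: max(51/26, 115/6) = 19.17 servings → $8.62.
lentils only: max(51/30, 115/12) = 9.583 servings → $8.62.
chicken breast only: max(51/14, 115/30) = 3.833 servings → $7.86.
pasta + lentils: the both-tight solution has a negative serving — not a feasible corner.
pasta + chicken breast: the both-tight solution has a negative serving — not a feasible corner.
lentils + chicken breast: intersection lies outside the first quadrant.
Cheapest feasible corner: $7.86.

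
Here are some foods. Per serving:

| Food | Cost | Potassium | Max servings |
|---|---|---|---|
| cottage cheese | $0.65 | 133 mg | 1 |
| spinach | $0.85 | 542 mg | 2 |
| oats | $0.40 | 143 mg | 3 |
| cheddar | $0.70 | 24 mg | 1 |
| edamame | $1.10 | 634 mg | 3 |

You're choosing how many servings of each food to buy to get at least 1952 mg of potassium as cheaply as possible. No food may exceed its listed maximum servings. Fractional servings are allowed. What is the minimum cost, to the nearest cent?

$3.21

Cost per mg of potassium: spinach $0.0016, edamame $0.0017, oats $0.0028, cottage cheese $0.0049, cheddar $0.0292.
Take 2 servings of spinach: +1084.0 mg potassium for $1.70 (total $1.70, still need 868.0 mg).
Take 1.369 servings of edamame: +868.0 mg potassium for $1.51 (total $3.21, still need 0.0 mg).
Filling from the cheapest source first is optimal under one linear minimum: $3.21.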